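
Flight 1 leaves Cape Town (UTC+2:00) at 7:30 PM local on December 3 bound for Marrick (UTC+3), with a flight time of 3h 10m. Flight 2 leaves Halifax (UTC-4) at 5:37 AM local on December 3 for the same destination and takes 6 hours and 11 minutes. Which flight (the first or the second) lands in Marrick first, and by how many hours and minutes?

the second, by 4 hours 52 minutes

Flight 1 in UTC: 7:30 PM − 2:00 = 5:30 PM on Dec 3.
+3 hours and 10 minutes → arrive 8:40 PM UTC on Dec 3.
Flight 2 in UTC: 5:37 AM + 4:00 = 9:37 AM on Dec 3.
+6 hours and 11 minutes → arrive 3:48 PM UTC on Dec 3.
Flight 2 lands earlier by 4 hours 52 minutes.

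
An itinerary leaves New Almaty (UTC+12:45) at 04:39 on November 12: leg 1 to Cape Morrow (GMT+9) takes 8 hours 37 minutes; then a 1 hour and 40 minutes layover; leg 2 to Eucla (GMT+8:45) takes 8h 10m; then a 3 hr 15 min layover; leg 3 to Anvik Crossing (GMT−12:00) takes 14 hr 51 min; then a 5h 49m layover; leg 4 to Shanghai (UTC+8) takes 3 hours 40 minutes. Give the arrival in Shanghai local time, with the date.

Convert departure to UTC: 04:39 − 12:45 = 15:54 UTC on Nov 11.
Add 8 hours 37 minutes leg 1 → 00:31 UTC (Nov 12).
Add 1 hour 40 minutes layover in Cape Morrow → 02:11 UTC.
Add 8 hours 10 minutes leg 2 → 10:21 UTC.
Add 3 hours 15 minutes layover in Eucla → 13:36 UTC.
Add 14 hours and 51 minutes leg 3 → 04:27 UTC (Nov 13).
Add 5 hours and 49 minutes layover in Anvik Crossing → 10:16 UTC.
Add 3 hours and 40 minutes leg 4 → 13:56 UTC.
Shanghai is UTC+8:00, so local arrival = 13:56 + 8:00 = 21:56 on Nov 13.

21:56 on Nov 13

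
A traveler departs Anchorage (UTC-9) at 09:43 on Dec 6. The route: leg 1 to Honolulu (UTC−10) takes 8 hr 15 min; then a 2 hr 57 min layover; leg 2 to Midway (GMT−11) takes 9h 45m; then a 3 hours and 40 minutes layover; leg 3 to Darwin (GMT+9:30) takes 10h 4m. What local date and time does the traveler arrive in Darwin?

14:54 on Dec 8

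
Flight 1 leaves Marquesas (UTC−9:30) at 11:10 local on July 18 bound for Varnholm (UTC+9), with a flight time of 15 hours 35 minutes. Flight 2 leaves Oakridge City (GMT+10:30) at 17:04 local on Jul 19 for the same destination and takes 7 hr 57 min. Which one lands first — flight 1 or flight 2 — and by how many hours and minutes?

the first, by 2 hours 16 minutes

Flight 1 in UTC: 11:10 + 9:30 = 20:40 on Jul 18.
+15 hours 35 minutes → arrive 12:15 UTC on Jul 19.
Flight 2 in UTC: 17:04 − 10:30 = 06:34 on Jul 19.
+7 hours and 57 minutes → arrive 14:31 UTC on Jul 19.
Flight 1 lands earlier by 2 hours 16 minutes.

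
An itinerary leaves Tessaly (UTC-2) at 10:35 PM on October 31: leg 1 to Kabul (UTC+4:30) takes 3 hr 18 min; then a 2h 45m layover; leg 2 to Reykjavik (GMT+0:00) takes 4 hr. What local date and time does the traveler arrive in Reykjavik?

10:38 AM on November 1

Convert departure to UTC: 10:35 PM + 2:00 = 12:35 AM UTC on Nov 1.
Add 3 hours and 18 minutes leg 1 → 3:53 AM UTC.
Add 2 hours 45 minutes layover in Kabul → 6:38 AM UTC.
Add 4 hours leg 2 → 10:38 AM UTC.
Reykjavik is UTC+0, so local arrival is the same: 10:38 AM on Nov 1.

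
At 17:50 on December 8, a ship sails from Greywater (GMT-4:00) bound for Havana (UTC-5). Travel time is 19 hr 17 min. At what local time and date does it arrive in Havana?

12:07 on December 9

Havana is 1:00 behind Greywater.
After 19 hours and 17 minutes it is 13:07 (Dec 9) in Greywater.
Shift by the zone difference: 13:07 − 1:00 = 12:07 on Dec 9 in Havana.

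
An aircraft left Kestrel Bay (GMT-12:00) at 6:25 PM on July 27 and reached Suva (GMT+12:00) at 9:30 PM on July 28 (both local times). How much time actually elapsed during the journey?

3 hours 5 minutes

Suva is 24:00 ahead of Kestrel Bay.
Clock-face elapsed time (ignoring zones) is 27 hours 5 minutes.
Actual elapsed = 27 hours 5 minutes − 24:00 = 3 hours 5 minutes.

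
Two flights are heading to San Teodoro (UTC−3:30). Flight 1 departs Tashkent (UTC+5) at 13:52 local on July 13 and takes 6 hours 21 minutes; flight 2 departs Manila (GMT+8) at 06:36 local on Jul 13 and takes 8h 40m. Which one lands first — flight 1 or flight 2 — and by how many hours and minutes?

the second, by 7 hours 57 minutes

Flight 1 in UTC: 13:52 − 5:00 = 08:52 on Jul 13.
+6 hours 21 minutes → arrive 15:13 UTC on Jul 13.
Flight 2 in UTC: 06:36 − 8:00 = 22:36 on Jul 12.
+8 hours 40 minutes → arrive 07:16 UTC on Jul 13.
Flight 2 lands earlier by 7 hours 57 minutes.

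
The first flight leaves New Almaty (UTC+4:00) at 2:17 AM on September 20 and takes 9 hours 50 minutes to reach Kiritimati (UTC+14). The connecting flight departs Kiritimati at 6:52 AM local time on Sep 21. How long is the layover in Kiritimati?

Convert departure to UTC: 2:17 AM − 4:00 = 10:17 PM UTC on Sep 19.
Add 9 hours and 50 minutes flight time → 8:07 AM UTC (Sep 20).
Kiritimati is UTC+14:00, so local arrival = 8:07 AM + 14:00 = 10:07 PM on Sep 20.
Layover = 6:52 AM − 10:07 PM (+1 day) = 8 hours 45 minutes.

8 hours 45 minutes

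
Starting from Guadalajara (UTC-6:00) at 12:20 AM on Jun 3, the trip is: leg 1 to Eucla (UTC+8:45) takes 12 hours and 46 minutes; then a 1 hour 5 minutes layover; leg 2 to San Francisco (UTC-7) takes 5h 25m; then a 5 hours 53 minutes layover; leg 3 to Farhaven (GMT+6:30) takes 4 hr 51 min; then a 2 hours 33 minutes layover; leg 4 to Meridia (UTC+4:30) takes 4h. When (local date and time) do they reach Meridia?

Convert departure to UTC: 12:20 AM + 6:00 = 6:20 AM UTC on Jun 3.
Add 12 hours and 46 minutes leg 1 → 7:06 PM UTC.
Add 1 hour 5 minutes layover in Eucla → 8:11 PM UTC.
Add 5 hours 25 minutes leg 2 → 1:36 AM UTC (Jun 4).
Add 5 hours 53 minutes layover in San Francisco → 7:29 AM UTC.
Add 4 hours and 51 minutes leg 3 → 12:20 PM UTC.
Add 2 hours and 33 minutes layover in Farhaven → 2:53 PM UTC.
Add 4 hours leg 4 → 6:53 PM UTC.
Meridia is UTC+4:30, so local arrival = 6:53 PM + 4:30 = 11:23 PM on Jun 4.

11:23 PM on June 4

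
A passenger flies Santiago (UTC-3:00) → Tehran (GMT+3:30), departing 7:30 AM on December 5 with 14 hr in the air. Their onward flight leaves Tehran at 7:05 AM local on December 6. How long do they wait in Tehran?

Convert departure to UTC: 7:30 AM + 3:00 = 10:30 AM UTC on Dec 5.
Add 14 hours flight time → 12:30 AM UTC (Dec 6).
Tehran is UTC+3:30, so local arrival = 12:30 AM + 3:30 = 4:00 AM on Dec 6.
Layover = 7:05 AM − 4:00 AM = 3 hours 5 minutes.

3 hours 5 minutes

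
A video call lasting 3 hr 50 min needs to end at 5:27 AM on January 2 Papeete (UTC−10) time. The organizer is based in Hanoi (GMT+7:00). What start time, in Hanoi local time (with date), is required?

Target end time in UTC: 5:27 AM + 10:00 = 3:27 PM on Jan 2.
Subtract 3 hours and 50 minutes → start 11:37 AM UTC on Jan 2.
Hanoi is UTC+7:00: 11:37 AM + 7:00 = 6:37 PM on Jan 2.

6:37 PM on January 2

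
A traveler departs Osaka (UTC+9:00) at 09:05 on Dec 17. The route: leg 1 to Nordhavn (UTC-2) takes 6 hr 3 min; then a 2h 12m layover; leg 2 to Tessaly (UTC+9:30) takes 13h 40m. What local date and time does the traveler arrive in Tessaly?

07:30 on December 18

Convert departure to UTC: 09:05 − 9:00 = 00:05 UTC on Dec 17.
Add 6 hours and 3 minutes leg 1 → 06:08 UTC.
Add 2 hours and 12 minutes layover in Nordhavn → 08:20 UTC.
Add 13 hours and 40 minutes leg 2 → 22:00 UTC.
Tessaly is UTC+9:30, so local arrival = 22:00 + 9:30 = 07:30 on Dec 18.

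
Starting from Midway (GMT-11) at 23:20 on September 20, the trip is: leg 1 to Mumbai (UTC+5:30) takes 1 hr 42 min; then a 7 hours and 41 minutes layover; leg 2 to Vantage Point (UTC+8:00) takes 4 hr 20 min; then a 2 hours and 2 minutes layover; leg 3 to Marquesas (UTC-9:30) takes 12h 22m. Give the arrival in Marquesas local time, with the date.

04:57 on September 22

Convert departure to UTC: 23:20 + 11:00 = 10:20 UTC on Sep 21.
Add 1 hour and 42 minutes leg 1 → 12:02 UTC.
Add 7 hours and 41 minutes layover in Mumbai → 19:43 UTC.
Add 4 hours 20 minutes leg 2 → 00:03 UTC (Sep 22).
Add 2 hours 2 minutes layover in Vantage Point → 02:05 UTC.
Add 12 hours and 22 minutes leg 3 → 14:27 UTC.
Marquesas is UTC−9:30, so local arrival = 14:27 − 9:30 = 04:57 on Sep 22.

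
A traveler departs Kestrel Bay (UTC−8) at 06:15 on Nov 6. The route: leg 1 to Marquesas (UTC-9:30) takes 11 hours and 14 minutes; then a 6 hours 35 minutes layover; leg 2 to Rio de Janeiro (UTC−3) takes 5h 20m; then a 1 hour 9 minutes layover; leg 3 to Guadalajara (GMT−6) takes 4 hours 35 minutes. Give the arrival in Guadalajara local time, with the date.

Convert departure to UTC: 06:15 + 8:00 = 14:15 UTC on Nov 6.
Add 11 hours 14 minutes leg 1 → 01:29 UTC (Nov 7).
Add 6 hours and 35 minutes layover in Marquesas → 08:04 UTC.
Add 5 hours and 20 minutes leg 2 → 13:24 UTC.
Add 1 hour 9 minutes layover in Rio de Janeiro → 14:33 UTC.
Add 4 hours 35 minutes leg 3 → 19:08 UTC.
Guadalajara is UTC−6:00, so local arrival = 19:08 − 6:00 = 13:08 on Nov 7.

13:08 on November 7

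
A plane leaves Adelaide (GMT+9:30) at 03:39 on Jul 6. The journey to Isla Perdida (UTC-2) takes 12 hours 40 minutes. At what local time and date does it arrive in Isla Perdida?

Isla Perdida is 11:30 behind Adelaide.
After 12 hours 40 minutes it is 16:19 in Adelaide.
Shift by the zone difference: 16:19 − 11:30 = 04:49 on Jul 6 in Isla Perdida.

04:49 on July 6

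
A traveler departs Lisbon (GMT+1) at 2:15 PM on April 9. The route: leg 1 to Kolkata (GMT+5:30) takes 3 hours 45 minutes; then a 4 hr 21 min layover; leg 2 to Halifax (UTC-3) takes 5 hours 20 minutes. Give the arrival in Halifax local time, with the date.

Convert departure to UTC: 2:15 PM − 1:00 = 1:15 PM UTC on Apr 9.
Add 3 hours and 45 minutes leg 1 → 5:00 PM UTC.
Add 4 hours 21 minutes layover in Kolkata → 9:21 PM UTC.
Add 5 hours 20 minutes leg 2 → 2:41 AM UTC (Apr 10).
Halifax is UTC−3:00, so local arrival = 2:41 AM − 3:00 = 11:41 PM on Apr 9.

11:41 PM on April 9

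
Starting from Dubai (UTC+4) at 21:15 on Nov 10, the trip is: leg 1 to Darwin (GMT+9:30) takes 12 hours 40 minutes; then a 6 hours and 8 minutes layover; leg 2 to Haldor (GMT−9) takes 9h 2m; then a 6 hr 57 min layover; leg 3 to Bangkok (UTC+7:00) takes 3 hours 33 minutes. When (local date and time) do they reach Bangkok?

Convert departure to UTC: 21:15 − 4:00 = 17:15 UTC on Nov 10.
Add 12 hours and 40 minutes leg 1 → 05:55 UTC (Nov 11).
Add 6 hours 8 minutes layover in Darwin → 12:03 UTC.
Add 9 hours and 2 minutes leg 2 → 21:05 UTC.
Add 6 hours and 57 minutes layover in Haldor → 04:02 UTC (Nov 12).
Add 3 hours 33 minutes leg 3 → 07:35 UTC.
Bangkok is UTC+7:00, so local arrival = 07:35 + 7:00 = 14:35 on Nov 12.

14:35 on Nov 12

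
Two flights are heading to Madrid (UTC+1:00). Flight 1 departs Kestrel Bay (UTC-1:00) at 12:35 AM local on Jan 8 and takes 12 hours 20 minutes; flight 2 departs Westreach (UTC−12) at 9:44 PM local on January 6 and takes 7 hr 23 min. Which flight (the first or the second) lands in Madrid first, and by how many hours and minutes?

the second, by 20 hours 48 minutes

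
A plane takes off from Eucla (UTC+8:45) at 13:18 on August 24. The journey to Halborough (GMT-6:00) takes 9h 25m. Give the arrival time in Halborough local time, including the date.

Convert departure to UTC: 13:18 − 8:45 = 04:33 UTC on Aug 24.
Add 9 hours and 25 minutes travel time → 13:58 UTC.
Halborough is UTC−6:00, so local arrival = 13:58 − 6:00 = 07:58 on Aug 24.

07:58 on Aug 24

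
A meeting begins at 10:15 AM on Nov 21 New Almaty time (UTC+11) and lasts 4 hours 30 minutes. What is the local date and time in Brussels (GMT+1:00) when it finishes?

Convert start to UTC: 10:15 AM − 11:00 = 11:15 PM UTC on Nov 20.
Add 4 hours and 30 minutes duration → 3:45 AM UTC (Nov 21).
Brussels is UTC+1:00, so local end time = 3:45 AM + 1:00 = 4:45 AM on Nov 21.

4:45 AM on November 21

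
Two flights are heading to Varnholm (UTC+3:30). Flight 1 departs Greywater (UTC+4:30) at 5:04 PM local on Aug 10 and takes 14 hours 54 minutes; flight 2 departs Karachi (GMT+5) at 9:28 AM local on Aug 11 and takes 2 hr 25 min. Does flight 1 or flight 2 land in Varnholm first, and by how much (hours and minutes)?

the first, by 3 hours 25 minutes

Flight 1 in UTC: 5:04 PM − 4:30 = 12:34 PM on Aug 10.
+14 hours and 54 minutes → arrive 3:28 AM UTC on Aug 11.
Flight 2 in UTC: 9:28 AM − 5:00 = 4:28 AM on Aug 11.
+2 hours and 25 minutes → arrive 6:53 AM UTC on Aug 11.
Flight 1 lands earlier by 3 hours 25 minutes.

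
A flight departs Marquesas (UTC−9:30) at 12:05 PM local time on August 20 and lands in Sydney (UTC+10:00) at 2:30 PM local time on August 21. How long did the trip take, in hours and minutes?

Departure in UTC: 12:05 PM + 9:30 = 9:35 PM on Aug 20.
Arrival in UTC: 2:30 PM − 10:00 = 4:30 AM on Aug 21.
Elapsed = 4:30 AM − 9:35 PM (+1 day) = 6 hours 55 minutes.

6 hours 55 minutes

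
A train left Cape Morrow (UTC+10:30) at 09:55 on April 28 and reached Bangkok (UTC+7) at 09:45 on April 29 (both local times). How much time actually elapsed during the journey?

27 hours 20 minutes

Bangkok is 3:30 behind Cape Morrow.
Clock-face elapsed time (ignoring zones) is 23 hours 50 minutes.
Actual elapsed = 23 hours 50 minutes + 3:30 = 27 hours 20 minutes.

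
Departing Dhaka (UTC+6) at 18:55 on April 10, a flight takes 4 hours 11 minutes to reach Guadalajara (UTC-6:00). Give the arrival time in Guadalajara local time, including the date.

Guadalajara is 12:00 behind Dhaka.
After 4 hours and 11 minutes it is 23:06 in Dhaka.
Shift by the zone difference: 23:06 − 12:00 = 11:06 on Apr 10 in Guadalajara.

11:06 on April 10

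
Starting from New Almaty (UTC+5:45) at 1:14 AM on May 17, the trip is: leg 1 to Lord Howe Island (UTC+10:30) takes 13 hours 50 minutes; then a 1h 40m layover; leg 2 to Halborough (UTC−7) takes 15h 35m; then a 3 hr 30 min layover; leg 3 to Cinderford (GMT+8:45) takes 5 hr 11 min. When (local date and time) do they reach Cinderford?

Convert departure to UTC: 1:14 AM − 5:45 = 7:29 PM UTC on May 16.
Add 13 hours and 50 minutes leg 1 → 9:19 AM UTC (May 17).
Add 1 hour and 40 minutes layover in Lord Howe Island → 10:59 AM UTC.
Add 15 hours and 35 minutes leg 2 → 2:34 AM UTC (May 18).
Add 3 hours and 30 minutes layover in Halborough → 6:04 AM UTC.
Add 5 hours and 11 minutes leg 3 → 11:15 AM UTC.
Cinderford is UTC+8:45, so local arrival = 11:15 AM + 8:45 = 8:00 PM on May 18.

8:00 PM on May 18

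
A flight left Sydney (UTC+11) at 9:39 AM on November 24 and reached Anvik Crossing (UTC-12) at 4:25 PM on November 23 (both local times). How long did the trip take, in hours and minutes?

5 hours 46 minutes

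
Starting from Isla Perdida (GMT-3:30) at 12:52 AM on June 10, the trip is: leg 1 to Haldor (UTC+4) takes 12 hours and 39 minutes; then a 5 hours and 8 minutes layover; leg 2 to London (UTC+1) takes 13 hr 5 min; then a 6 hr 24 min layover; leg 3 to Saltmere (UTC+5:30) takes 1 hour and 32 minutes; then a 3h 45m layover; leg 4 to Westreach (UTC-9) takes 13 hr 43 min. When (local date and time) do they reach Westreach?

3:38 AM on June 12

Convert departure to UTC: 12:52 AM + 3:30 = 4:22 AM UTC on Jun 10.
Add 12 hours 39 minutes leg 1 → 5:01 PM UTC.
Add 5 hours 8 minutes layover in Haldor → 10:09 PM UTC.
Add 13 hours and 5 minutes leg 2 → 11:14 AM UTC (Jun 11).
Add 6 hours 24 minutes layover in London → 5:38 PM UTC.
Add 1 hour and 32 minutes leg 3 → 7:10 PM UTC.
Add 3 hours 45 minutes layover in Saltmere → 10:55 PM UTC.
Add 13 hours 43 minutes leg 4 → 12:38 PM UTC (Jun 12).
Westreach is UTC−9:00, so local arrival = 12:38 PM − 9:00 = 3:38 AM on Jun 12.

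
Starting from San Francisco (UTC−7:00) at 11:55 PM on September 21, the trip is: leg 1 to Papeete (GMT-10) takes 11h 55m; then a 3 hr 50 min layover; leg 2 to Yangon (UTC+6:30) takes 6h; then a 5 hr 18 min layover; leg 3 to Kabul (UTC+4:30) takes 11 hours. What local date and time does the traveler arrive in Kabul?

Convert departure to UTC: 11:55 PM + 7:00 = 6:55 AM UTC on Sep 22.
Add 11 hours and 55 minutes leg 1 → 6:50 PM UTC.
Add 3 hours and 50 minutes layover in Papeete → 10:40 PM UTC.
Add 6 hours leg 2 → 4:40 AM UTC (Sep 23).
Add 5 hours 18 minutes layover in Yangon → 9:58 AM UTC.
Add 11 hours leg 3 → 8:58 PM UTC.
Kabul is UTC+4:30, so local arrival = 8:58 PM + 4:30 = 1:28 AM on Sep 24.

1:28 AM on Sep 24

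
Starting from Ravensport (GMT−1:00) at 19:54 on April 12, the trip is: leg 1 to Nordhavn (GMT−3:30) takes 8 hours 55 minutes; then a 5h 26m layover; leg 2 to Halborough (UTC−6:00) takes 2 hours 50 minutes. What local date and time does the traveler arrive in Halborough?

Convert departure to UTC: 19:54 + 1:00 = 20:54 UTC on Apr 12.
Add 8 hours and 55 minutes leg 1 → 05:49 UTC (Apr 13).
Add 5 hours 26 minutes layover in Nordhavn → 11:15 UTC.
Add 2 hours and 50 minutes leg 2 → 14:05 UTC.
Halborough is UTC−6:00, so local arrival = 14:05 − 6:00 = 08:05 on Apr 13.

08:05 on April 13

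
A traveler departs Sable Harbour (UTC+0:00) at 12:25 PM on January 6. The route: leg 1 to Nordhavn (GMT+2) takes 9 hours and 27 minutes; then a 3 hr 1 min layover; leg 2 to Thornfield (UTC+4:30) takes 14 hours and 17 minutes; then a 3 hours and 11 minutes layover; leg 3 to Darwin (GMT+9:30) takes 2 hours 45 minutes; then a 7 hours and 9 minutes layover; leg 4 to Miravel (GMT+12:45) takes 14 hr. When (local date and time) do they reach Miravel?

Sable Harbour is at UTC+0, so departure is already 12:25 PM UTC on Jan 6.
Add 9 hours 27 minutes leg 1 → 9:52 PM UTC.
Add 3 hours and 1 minute layover in Nordhavn → 12:53 AM UTC (Jan 7).
Add 14 hours and 17 minutes leg 2 → 3:10 PM UTC.
Add 3 hours and 11 minutes layover in Thornfield → 6:21 PM UTC.
Add 2 hours and 45 minutes leg 3 → 9:06 PM UTC.
Add 7 hours and 9 minutes layover in Darwin → 4:15 AM UTC (Jan 8).
Add 14 hours leg 4 → 6:15 PM UTC.
Miravel is UTC+12:45, so local arrival = 6:15 PM + 12:45 = 7:00 AM on Jan 9.

7:00 AM on January 9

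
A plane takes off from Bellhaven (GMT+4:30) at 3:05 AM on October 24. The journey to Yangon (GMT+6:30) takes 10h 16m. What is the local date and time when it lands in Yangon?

Yangon is 2:00 ahead of Bellhaven.
After 10 hours 16 minutes it is 1:21 PM in Bellhaven.
Shift by the zone difference: 1:21 PM + 2:00 = 3:21 PM on Oct 24 in Yangon.

3:21 PM on October 24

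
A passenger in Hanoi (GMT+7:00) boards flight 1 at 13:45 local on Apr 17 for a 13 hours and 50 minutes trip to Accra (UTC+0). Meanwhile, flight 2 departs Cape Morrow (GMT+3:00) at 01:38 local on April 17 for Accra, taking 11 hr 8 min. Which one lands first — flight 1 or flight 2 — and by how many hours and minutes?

the second, by 10 hours 49 minutes

Flight 1 in UTC: 13:45 − 7:00 = 06:45 on Apr 17.
+13 hours 50 minutes → arrive 20:35 UTC on Apr 17.
Flight 2 in UTC: 01:38 − 3:00 = 22:38 on Apr 16.
+11 hours and 8 minutes → arrive 09:46 UTC on Apr 17.
Flight 2 lands earlier by 10 hours 49 minutes.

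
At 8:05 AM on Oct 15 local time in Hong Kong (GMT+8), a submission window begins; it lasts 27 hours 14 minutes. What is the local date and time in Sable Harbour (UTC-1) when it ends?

2:19 AM on Oct 16

Convert start to UTC: 8:05 AM − 8:00 = 12:05 AM UTC on Oct 15.
Add 27 hours 14 minutes duration → 3:19 AM UTC (Oct 16).
Sable Harbour is UTC−1:00, so local end time = 3:19 AM − 1:00 = 2:19 AM on Oct 16.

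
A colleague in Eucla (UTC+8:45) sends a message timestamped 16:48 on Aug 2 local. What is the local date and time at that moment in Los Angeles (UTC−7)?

In UTC: 16:48 − 8:45 = 08:03 on Aug 2.
Los Angeles is UTC−7:00: 08:03 − 7:00 = 01:03 on Aug 2.

01:03 on August 2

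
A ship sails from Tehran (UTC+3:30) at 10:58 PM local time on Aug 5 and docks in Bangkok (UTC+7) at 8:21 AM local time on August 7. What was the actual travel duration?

29 hours 53 minutes

Departure in UTC: 10:58 PM − 3:30 = 7:28 PM on Aug 5.
Arrival in UTC: 8:21 AM − 7:00 = 1:21 AM on Aug 7.
Elapsed = 1:21 AM − 7:28 PM (+2 days) = 29 hours 53 minutes.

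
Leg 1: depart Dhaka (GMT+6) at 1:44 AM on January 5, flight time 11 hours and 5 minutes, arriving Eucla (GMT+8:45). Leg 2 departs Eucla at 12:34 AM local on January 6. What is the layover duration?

Convert departure to UTC: 1:44 AM − 6:00 = 7:44 PM UTC on Jan 4.
Add 11 hours 5 minutes flight time → 6:49 AM UTC (Jan 5).
Eucla is UTC+8:45, so local arrival = 6:49 AM + 8:45 = 3:34 PM on Jan 5.
Layover = 12:34 AM − 3:34 PM (+1 day) = 9 hours.

9 hours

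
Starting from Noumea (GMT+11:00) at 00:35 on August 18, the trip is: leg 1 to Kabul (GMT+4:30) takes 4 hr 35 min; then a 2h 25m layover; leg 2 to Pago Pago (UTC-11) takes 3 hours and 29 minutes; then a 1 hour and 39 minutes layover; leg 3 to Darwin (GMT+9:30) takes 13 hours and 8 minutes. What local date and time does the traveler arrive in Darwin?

Convert departure to UTC: 00:35 − 11:00 = 13:35 UTC on Aug 17.
Add 4 hours and 35 minutes leg 1 → 18:10 UTC.
Add 2 hours 25 minutes layover in Kabul → 20:35 UTC.
Add 3 hours 29 minutes leg 2 → 00:04 UTC (Aug 18).
Add 1 hour 39 minutes layover in Pago Pago → 01:43 UTC.
Add 13 hours 8 minutes leg 3 → 14:51 UTC.
Darwin is UTC+9:30, so local arrival = 14:51 + 9:30 = 00:21 on Aug 19.

00:21 on August 19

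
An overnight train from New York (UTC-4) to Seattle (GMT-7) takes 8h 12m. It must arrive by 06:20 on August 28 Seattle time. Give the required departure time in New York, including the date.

01:08 on August 28

Target arrival in UTC: 06:20 + 7:00 = 13:20 on Aug 28.
Subtract 8 hours 12 minutes → departure 05:08 UTC on Aug 28.
New York is UTC−4:00: 05:08 − 4:00 = 01:08 on Aug 28.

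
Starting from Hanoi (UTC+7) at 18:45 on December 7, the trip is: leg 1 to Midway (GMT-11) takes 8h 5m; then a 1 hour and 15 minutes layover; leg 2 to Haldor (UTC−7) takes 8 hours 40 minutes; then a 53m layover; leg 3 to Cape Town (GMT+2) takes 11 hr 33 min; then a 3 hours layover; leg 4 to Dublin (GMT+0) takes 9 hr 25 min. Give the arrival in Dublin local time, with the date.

06:36 on December 9

Convert departure to UTC: 18:45 − 7:00 = 11:45 UTC on Dec 7.
Add 8 hours and 5 minutes leg 1 → 19:50 UTC.
Add 1 hour and 15 minutes layover in Midway → 21:05 UTC.
Add 8 hours 40 minutes leg 2 → 05:45 UTC (Dec 8).
Add 53 minutes layover in Haldor → 06:38 UTC.
Add 11 hours 33 minutes leg 3 → 18:11 UTC.
Add 3 hours layover in Cape Town → 21:11 UTC.
Add 9 hours and 25 minutes leg 4 → 06:36 UTC (Dec 9).
Dublin is UTC+0, so local arrival is the same: 06:36 on Dec 9.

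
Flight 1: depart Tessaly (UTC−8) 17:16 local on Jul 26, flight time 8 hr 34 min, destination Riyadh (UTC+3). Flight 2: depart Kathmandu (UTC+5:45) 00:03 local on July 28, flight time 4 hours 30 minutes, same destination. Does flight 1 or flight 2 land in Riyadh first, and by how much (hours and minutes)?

Flight 1 in UTC: 17:16 + 8:00 = 01:16 on Jul 27.
+8 hours 34 minutes → arrive 09:50 UTC on Jul 27.
Flight 2 in UTC: 00:03 − 5:45 = 18:18 on Jul 27.
+4 hours and 30 minutes → arrive 22:48 UTC on Jul 27.
Flight 1 lands earlier by 12 hours 58 minutes.

the first, by 12 hours 58 minutes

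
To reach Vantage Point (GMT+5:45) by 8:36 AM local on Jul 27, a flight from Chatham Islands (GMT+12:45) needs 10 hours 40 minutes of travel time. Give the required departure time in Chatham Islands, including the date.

Target arrival in UTC: 8:36 AM − 5:45 = 2:51 AM on Jul 27.
Subtract 10 hours 40 minutes → departure 4:11 PM UTC on Jul 26.
Chatham Islands is UTC+12:45: 4:11 PM + 12:45 = 4:56 AM on Jul 27.

4:56 AM on July 27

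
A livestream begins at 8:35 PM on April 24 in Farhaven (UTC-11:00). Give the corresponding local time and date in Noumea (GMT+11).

In UTC: 8:35 PM + 11:00 = 7:35 AM on Apr 25.
Noumea is UTC+11:00: 7:35 AM + 11:00 = 6:35 PM on Apr 25.

6:35 PM on April 25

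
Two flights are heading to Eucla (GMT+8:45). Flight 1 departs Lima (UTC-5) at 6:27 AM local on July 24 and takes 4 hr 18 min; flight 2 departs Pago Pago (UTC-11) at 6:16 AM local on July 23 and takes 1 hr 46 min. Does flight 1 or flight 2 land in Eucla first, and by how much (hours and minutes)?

Flight 1 in UTC: 6:27 AM + 5:00 = 11:27 AM on Jul 24.
+4 hours 18 minutes → arrive 3:45 PM UTC on Jul 24.
Flight 2 in UTC: 6:16 AM + 11:00 = 5:16 PM on Jul 23.
+1 hour and 46 minutes → arrive 7:02 PM UTC on Jul 23.
Flight 2 lands earlier by 20 hours 43 minutes.

the second, by 20 hours 43 minutes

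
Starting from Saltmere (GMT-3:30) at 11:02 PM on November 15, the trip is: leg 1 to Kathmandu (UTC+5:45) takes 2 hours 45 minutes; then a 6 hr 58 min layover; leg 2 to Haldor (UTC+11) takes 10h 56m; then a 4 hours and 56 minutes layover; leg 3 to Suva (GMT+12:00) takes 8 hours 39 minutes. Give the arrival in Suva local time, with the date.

12:46 AM on November 18

Convert departure to UTC: 11:02 PM + 3:30 = 2:32 AM UTC on Nov 16.
Add 2 hours 45 minutes leg 1 → 5:17 AM UTC.
Add 6 hours and 58 minutes layover in Kathmandu → 12:15 PM UTC.
Add 10 hours 56 minutes leg 2 → 11:11 PM UTC.
Add 4 hours and 56 minutes layover in Haldor → 4:07 AM UTC (Nov 17).
Add 8 hours and 39 minutes leg 3 → 12:46 PM UTC.
Suva is UTC+12:00, so local arrival = 12:46 PM + 12:00 = 12:46 AM on Nov 18.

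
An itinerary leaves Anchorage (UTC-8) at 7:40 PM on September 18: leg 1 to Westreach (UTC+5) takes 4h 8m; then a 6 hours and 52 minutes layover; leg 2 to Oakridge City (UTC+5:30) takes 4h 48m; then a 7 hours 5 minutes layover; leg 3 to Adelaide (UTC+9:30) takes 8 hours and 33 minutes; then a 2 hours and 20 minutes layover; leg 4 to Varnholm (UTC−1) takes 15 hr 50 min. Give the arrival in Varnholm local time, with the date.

4:16 AM on September 21

Convert departure to UTC: 7:40 PM + 8:00 = 3:40 AM UTC on Sep 19.
Add 4 hours 8 minutes leg 1 → 7:48 AM UTC.
Add 6 hours 52 minutes layover in Westreach → 2:40 PM UTC.
Add 4 hours 48 minutes leg 2 → 7:28 PM UTC.
Add 7 hours 5 minutes layover in Oakridge City → 2:33 AM UTC (Sep 20).
Add 8 hours and 33 minutes leg 3 → 11:06 AM UTC.
Add 2 hours 20 minutes layover in Adelaide → 1:26 PM UTC.
Add 15 hours and 50 minutes leg 4 → 5:16 AM UTC (Sep 21).
Varnholm is UTC−1:00, so local arrival = 5:16 AM − 1:00 = 4:16 AM on Sep 21.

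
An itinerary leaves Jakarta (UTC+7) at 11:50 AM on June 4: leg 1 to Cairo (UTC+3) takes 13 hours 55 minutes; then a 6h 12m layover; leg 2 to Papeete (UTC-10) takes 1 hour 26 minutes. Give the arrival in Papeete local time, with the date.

Convert departure to UTC: 11:50 AM − 7:00 = 4:50 AM UTC on Jun 4.
Add 13 hours and 55 minutes leg 1 → 6:45 PM UTC.
Add 6 hours and 12 minutes layover in Cairo → 12:57 AM UTC (Jun 5).
Add 1 hour and 26 minutes leg 2 → 2:23 AM UTC.
Papeete is UTC−10:00, so local arrival = 2:23 AM − 10:00 = 4:23 PM on Jun 4.

4:23 PM on June 4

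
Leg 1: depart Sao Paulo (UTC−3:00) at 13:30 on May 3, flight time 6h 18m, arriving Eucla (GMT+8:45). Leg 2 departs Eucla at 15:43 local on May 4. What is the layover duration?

Convert departure to UTC: 13:30 + 3:00 = 16:30 UTC on May 3.
Add 6 hours 18 minutes flight time → 22:48 UTC.
Eucla is UTC+8:45, so local arrival = 22:48 + 8:45 = 07:33 on May 4.
Layover = 15:43 − 07:33 = 8 hours 10 minutes.

8 hours 10 minutes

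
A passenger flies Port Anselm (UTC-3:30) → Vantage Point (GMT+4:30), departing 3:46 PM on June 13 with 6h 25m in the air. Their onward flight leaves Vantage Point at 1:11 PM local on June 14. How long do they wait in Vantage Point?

7 hours

Convert departure to UTC: 3:46 PM + 3:30 = 7:16 PM UTC on Jun 13.
Add 6 hours 25 minutes flight time → 1:41 AM UTC (Jun 14).
Vantage Point is UTC+4:30, so local arrival = 1:41 AM + 4:30 = 6:11 AM on Jun 14.
Layover = 1:11 PM − 6:11 AM = 7 hours.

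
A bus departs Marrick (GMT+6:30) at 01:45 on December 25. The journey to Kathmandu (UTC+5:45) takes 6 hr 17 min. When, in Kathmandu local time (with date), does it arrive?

07:17 on December 25

Kathmandu is 0:45 behind Marrick.
After 6 hours 17 minutes it is 08:02 in Marrick.
Shift by the zone difference: 08:02 − 0:45 = 07:17 on Dec 25 in Kathmandu.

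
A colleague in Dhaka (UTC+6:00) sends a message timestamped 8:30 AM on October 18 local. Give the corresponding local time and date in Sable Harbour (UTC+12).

Sable Harbour is 6:00 ahead of Dhaka.
Shift by the zone difference: 8:30 AM + 6:00 = 2:30 PM on Oct 18 in Sable Harbour.

2:30 PM on October 18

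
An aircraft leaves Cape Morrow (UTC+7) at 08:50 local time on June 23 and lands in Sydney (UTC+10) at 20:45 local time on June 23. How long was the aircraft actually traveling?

Departure in UTC: 08:50 − 7:00 = 01:50 on Jun 23.
Arrival in UTC: 20:45 − 10:00 = 10:45 on Jun 23.
Elapsed = 10:45 − 01:50 = 8 hours 55 minutes.

8 hours 55 minutes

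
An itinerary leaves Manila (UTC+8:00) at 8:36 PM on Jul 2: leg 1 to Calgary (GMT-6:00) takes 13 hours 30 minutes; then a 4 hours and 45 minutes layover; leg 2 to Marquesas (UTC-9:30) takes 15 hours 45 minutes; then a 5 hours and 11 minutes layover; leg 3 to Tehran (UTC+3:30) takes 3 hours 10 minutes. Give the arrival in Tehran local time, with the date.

Convert departure to UTC: 8:36 PM − 8:00 = 12:36 PM UTC on Jul 2.
Add 13 hours and 30 minutes leg 1 → 2:06 AM UTC (Jul 3).
Add 4 hours 45 minutes layover in Calgary → 6:51 AM UTC.
Add 15 hours 45 minutes leg 2 → 10:36 PM UTC.
Add 5 hours 11 minutes layover in Marquesas → 3:47 AM UTC (Jul 4).
Add 3 hours 10 minutes leg 3 → 6:57 AM UTC.
Tehran is UTC+3:30, so local arrival = 6:57 AM + 3:30 = 10:27 AM on Jul 4.

10:27 AM on July 4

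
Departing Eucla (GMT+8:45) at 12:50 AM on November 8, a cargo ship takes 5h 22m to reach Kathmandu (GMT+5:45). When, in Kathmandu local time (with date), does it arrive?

Kathmandu is 3:00 behind Eucla.
After 5 hours 22 minutes it is 6:12 AM in Eucla.
Shift by the zone difference: 6:12 AM − 3:00 = 3:12 AM on Nov 8 in Kathmandu.

3:12 AM on November 8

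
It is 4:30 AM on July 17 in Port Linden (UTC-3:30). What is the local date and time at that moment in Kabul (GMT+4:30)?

12:30 PM on Jul 17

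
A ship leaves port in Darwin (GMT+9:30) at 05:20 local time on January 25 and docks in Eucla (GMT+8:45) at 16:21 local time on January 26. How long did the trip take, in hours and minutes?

Departure in UTC: 05:20 − 9:30 = 19:50 on Jan 24.
Arrival in UTC: 16:21 − 8:45 = 07:36 on Jan 26.
Elapsed = 07:36 − 19:50 (+2 days) = 35 hours 46 minutes.

35 hours 46 minutes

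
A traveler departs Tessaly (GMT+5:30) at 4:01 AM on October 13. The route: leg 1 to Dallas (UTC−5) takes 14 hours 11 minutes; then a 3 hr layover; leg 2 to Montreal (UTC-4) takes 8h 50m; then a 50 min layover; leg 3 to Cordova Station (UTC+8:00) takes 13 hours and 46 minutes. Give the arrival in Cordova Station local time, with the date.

11:08 PM on October 14

Convert departure to UTC: 4:01 AM − 5:30 = 10:31 PM UTC on Oct 12.
Add 14 hours and 11 minutes leg 1 → 12:42 PM UTC (Oct 13).
Add 3 hours layover in Dallas → 3:42 PM UTC.
Add 8 hours 50 minutes leg 2 → 12:32 AM UTC (Oct 14).
Add 50 minutes layover in Montreal → 1:22 AM UTC.
Add 13 hours 46 minutes leg 3 → 3:08 PM UTC.
Cordova Station is UTC+8:00, so local arrival = 3:08 PM + 8:00 = 11:08 PM on Oct 14.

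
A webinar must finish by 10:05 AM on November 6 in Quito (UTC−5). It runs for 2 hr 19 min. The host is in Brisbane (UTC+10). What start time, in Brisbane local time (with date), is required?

10:46 PM on November 6

Target end time in UTC: 10:05 AM + 5:00 = 3:05 PM on Nov 6.
Subtract 2 hours 19 minutes → start 12:46 PM UTC on Nov 6.
Brisbane is UTC+10:00: 12:46 PM + 10:00 = 10:46 PM on Nov 6.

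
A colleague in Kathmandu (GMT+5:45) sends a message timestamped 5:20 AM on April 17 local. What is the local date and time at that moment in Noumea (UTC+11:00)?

10:35 AM on Apr 17

In UTC: 5:20 AM − 5:45 = 11:35 PM on Apr 16.
Noumea is UTC+11:00: 11:35 PM + 11:00 = 10:35 AM on Apr 17.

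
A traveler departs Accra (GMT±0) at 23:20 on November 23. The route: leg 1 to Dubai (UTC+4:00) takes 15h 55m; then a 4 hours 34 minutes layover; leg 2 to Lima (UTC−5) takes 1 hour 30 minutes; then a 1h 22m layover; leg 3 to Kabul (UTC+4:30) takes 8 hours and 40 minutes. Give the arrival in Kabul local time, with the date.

Accra is at UTC+0, so departure is already 23:20 UTC on Nov 23.
Add 15 hours and 55 minutes leg 1 → 15:15 UTC (Nov 24).
Add 4 hours 34 minutes layover in Dubai → 19:49 UTC.
Add 1 hour 30 minutes leg 2 → 21:19 UTC.
Add 1 hour and 22 minutes layover in Lima → 22:41 UTC.
Add 8 hours 40 minutes leg 3 → 07:21 UTC (Nov 25).
Kabul is UTC+4:30, so local arrival = 07:21 + 4:30 = 11:51 on Nov 25.

11:51 on Nov 25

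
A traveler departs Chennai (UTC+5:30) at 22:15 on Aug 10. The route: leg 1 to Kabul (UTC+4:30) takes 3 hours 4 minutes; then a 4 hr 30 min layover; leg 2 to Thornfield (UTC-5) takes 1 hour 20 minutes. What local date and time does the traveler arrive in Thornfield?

20:39 on Aug 10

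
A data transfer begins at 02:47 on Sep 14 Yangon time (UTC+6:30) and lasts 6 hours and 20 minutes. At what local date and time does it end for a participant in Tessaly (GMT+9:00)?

Tessaly is 2:30 ahead of Yangon.
After 6 hours and 20 minutes it is 09:07 in Yangon.
Shift by the zone difference: 09:07 + 2:30 = 11:37 on Sep 14 in Tessaly.

11:37 on September 14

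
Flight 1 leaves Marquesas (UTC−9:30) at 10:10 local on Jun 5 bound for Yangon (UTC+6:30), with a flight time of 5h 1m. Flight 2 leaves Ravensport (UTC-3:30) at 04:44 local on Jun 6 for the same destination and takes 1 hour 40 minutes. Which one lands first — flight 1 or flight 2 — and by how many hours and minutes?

the first, by 9 hours 13 minutes

Flight 1 in UTC: 10:10 + 9:30 = 19:40 on Jun 5.
+5 hours and 1 minute → arrive 00:41 UTC on Jun 6.
Flight 2 in UTC: 04:44 + 3:30 = 08:14 on Jun 6.
+1 hour 40 minutes → arrive 09:54 UTC on Jun 6.
Flight 1 lands earlier by 9 hours 13 minutes.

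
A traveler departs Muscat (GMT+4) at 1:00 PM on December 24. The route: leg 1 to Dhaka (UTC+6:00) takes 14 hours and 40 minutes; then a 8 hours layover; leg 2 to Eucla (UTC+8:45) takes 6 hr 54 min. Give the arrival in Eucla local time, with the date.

11:19 PM on Dec 25

Convert departure to UTC: 1:00 PM − 4:00 = 9:00 AM UTC on Dec 24.
Add 14 hours 40 minutes leg 1 → 11:40 PM UTC.
Add 8 hours layover in Dhaka → 7:40 AM UTC (Dec 25).
Add 6 hours and 54 minutes leg 2 → 2:34 PM UTC.
Eucla is UTC+8:45, so local arrival = 2:34 PM + 8:45 = 11:19 PM on Dec 25.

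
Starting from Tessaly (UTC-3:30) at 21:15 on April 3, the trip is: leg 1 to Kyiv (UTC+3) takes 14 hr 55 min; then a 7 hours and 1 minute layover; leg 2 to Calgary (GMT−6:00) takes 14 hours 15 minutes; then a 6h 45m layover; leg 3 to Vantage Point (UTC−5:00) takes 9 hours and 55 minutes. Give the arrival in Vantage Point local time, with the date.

Convert departure to UTC: 21:15 + 3:30 = 00:45 UTC on Apr 4.
Add 14 hours and 55 minutes leg 1 → 15:40 UTC.
Add 7 hours 1 minute layover in Kyiv → 22:41 UTC.
Add 14 hours and 15 minutes leg 2 → 12:56 UTC (Apr 5).
Add 6 hours 45 minutes layover in Calgary → 19:41 UTC.
Add 9 hours 55 minutes leg 3 → 05:36 UTC (Apr 6).
Vantage Point is UTC−5:00, so local arrival = 05:36 − 5:00 = 00:36 on Apr 6.

00:36 on Apr 6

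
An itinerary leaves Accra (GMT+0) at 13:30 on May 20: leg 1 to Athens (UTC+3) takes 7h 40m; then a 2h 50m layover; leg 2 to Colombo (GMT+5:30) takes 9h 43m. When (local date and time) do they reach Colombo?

15:13 on May 21

Accra is at UTC+0, so departure is already 13:30 UTC on May 20.
Add 7 hours 40 minutes leg 1 → 21:10 UTC.
Add 2 hours and 50 minutes layover in Athens → 00:00 UTC (May 21).
Add 9 hours and 43 minutes leg 2 → 09:43 UTC.
Colombo is UTC+5:30, so local arrival = 09:43 + 5:30 = 15:13 on May 21.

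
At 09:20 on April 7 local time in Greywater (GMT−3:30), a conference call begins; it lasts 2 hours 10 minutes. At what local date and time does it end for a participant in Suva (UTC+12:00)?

03:00 on Apr 8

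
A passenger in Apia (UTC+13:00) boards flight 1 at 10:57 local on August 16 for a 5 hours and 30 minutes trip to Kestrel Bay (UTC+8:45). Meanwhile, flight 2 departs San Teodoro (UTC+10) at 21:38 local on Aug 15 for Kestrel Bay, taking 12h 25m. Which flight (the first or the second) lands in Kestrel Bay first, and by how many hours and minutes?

the second, by 3 hours 24 minutes

Flight 1 in UTC: 10:57 − 13:00 = 21:57 on Aug 15.
+5 hours and 30 minutes → arrive 03:27 UTC on Aug 16.
Flight 2 in UTC: 21:38 − 10:00 = 11:38 on Aug 15.
+12 hours 25 minutes → arrive 00:03 UTC on Aug 16.
Flight 2 lands earlier by 3 hours 24 minutes.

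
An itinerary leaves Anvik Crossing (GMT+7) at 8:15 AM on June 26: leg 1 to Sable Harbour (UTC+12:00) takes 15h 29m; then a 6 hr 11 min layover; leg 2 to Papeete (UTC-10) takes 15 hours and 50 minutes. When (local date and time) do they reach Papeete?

4:45 AM on June 27

Convert departure to UTC: 8:15 AM − 7:00 = 1:15 AM UTC on Jun 26.
Add 15 hours and 29 minutes leg 1 → 4:44 PM UTC.
Add 6 hours and 11 minutes layover in Sable Harbour → 10:55 PM UTC.
Add 15 hours 50 minutes leg 2 → 2:45 PM UTC (Jun 27).
Papeete is UTC−10:00, so local arrival = 2:45 PM − 10:00 = 4:45 AM on Jun 27.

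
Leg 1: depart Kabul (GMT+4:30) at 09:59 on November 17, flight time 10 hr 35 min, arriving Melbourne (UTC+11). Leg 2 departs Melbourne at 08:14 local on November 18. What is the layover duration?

5 hours 10 minutes

Convert departure to UTC: 09:59 − 4:30 = 05:29 UTC on Nov 17.
Add 10 hours 35 minutes flight time → 16:04 UTC.
Melbourne is UTC+11:00, so local arrival = 16:04 + 11:00 = 03:04 on Nov 18.
Layover = 08:14 − 03:04 = 5 hours 10 minutes.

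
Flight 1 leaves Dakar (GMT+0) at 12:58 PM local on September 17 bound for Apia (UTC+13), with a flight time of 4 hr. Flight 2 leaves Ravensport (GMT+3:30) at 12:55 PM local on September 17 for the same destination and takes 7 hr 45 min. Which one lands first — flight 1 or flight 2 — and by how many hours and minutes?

Flight 1 departs at 12:58 PM UTC (Sep 17).
+4 hours → arrive 4:58 PM UTC on Sep 17.
Flight 2 in UTC: 12:55 PM − 3:30 = 9:25 AM on Sep 17.
+7 hours 45 minutes → arrive 5:10 PM UTC on Sep 17.
Flight 1 lands earlier by 12 minutes.

the first, by 12 minutes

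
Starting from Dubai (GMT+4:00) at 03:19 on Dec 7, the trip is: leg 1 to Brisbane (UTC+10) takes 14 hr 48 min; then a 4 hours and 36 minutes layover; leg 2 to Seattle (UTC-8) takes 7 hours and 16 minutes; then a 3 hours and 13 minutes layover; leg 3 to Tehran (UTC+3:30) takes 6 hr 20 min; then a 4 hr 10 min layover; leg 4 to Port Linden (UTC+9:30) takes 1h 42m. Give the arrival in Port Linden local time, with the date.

Convert departure to UTC: 03:19 − 4:00 = 23:19 UTC on Dec 6.
Add 14 hours 48 minutes leg 1 → 14:07 UTC (Dec 7).
Add 4 hours 36 minutes layover in Brisbane → 18:43 UTC.
Add 7 hours and 16 minutes leg 2 → 01:59 UTC (Dec 8).
Add 3 hours and 13 minutes layover in Seattle → 05:12 UTC.
Add 6 hours and 20 minutes leg 3 → 11:32 UTC.
Add 4 hours and 10 minutes layover in Tehran → 15:42 UTC.
Add 1 hour 42 minutes leg 4 → 17:24 UTC.
Port Linden is UTC+9:30, so local arrival = 17:24 + 9:30 = 02:54 on Dec 9.

02:54 on Dec 9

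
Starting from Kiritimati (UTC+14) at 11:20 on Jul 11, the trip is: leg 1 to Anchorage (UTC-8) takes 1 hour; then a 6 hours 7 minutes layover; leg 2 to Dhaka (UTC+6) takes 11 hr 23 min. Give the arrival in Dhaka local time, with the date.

Convert departure to UTC: 11:20 − 14:00 = 21:20 UTC on Jul 10.
Add 1 hour leg 1 → 22:20 UTC.
Add 6 hours and 7 minutes layover in Anchorage → 04:27 UTC (Jul 11).
Add 11 hours and 23 minutes leg 2 → 15:50 UTC.
Dhaka is UTC+6:00, so local arrival = 15:50 + 6:00 = 21:50 on Jul 11.

21:50 on July 11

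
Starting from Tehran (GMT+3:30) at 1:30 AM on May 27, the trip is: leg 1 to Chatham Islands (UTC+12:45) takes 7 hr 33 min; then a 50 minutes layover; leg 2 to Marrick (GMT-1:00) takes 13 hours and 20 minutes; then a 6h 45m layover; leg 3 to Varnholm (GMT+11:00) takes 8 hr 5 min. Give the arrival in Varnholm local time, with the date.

9:33 PM on May 28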